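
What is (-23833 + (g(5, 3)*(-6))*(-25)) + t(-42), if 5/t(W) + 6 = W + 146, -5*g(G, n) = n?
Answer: -2344449/98 ≈ -23923.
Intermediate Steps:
g(G, n) = -n/5
t(W) = 5/(140 + W) (t(W) = 5/(-6 + (W + 146)) = 5/(-6 + (146 + W)) = 5/(140 + W))
(-23833 + (g(5, 3)*(-6))*(-25)) + t(-42) = (-23833 + (-⅕*3*(-6))*(-25)) + 5/(140 - 42) = (-23833 - ⅗*(-6)*(-25)) + 5/98 = (-23833 + (18/5)*(-25)) + 5*(1/98) = (-23833 - 90) + 5/98 = -23923 + 5/98 = -2344449/98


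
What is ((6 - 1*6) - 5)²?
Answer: 25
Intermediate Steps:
((6 - 1*6) - 5)² = ((6 - 6) - 5)² = (0 - 5)² = (-5)² = 25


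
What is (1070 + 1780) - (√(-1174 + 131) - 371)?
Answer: 3221 - I*√1043 ≈ 3221.0 - 32.296*I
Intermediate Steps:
(1070 + 1780) - (√(-1174 + 131) - 371) = 2850 - (√(-1043) - 371) = 2850 - (I*√1043 - 371) = 2850 - (-371 + I*√1043) = 2850 + (371 - I*√1043) = 3221 - I*√1043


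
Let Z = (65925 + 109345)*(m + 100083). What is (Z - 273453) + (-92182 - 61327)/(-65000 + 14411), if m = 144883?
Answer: 2172034534832672/50589 ≈ 4.2935e+10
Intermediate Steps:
Z = 42935190820 (Z = (65925 + 109345)*(144883 + 100083) = 175270*244966 = 42935190820)
(Z - 273453) + (-92182 - 61327)/(-65000 + 14411) = (42935190820 - 273453) + (-92182 - 61327)/(-65000 + 14411) = 42934917367 - 153509/(-50589) = 42934917367 - 153509*(-1/50589) = 42934917367 + 153509/50589 = 2172034534832672/50589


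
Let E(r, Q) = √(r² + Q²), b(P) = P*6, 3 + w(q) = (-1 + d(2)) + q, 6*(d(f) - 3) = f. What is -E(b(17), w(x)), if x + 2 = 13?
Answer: -√94597/3 ≈ -102.52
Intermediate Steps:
x = 11 (x = -2 + 13 = 11)
d(f) = 3 + f/6
w(q) = -⅔ + q (w(q) = -3 + ((-1 + (3 + (⅙)*2)) + q) = -3 + ((-1 + (3 + ⅓)) + q) = -3 + ((-1 + 10/3) + q) = -3 + (7/3 + q) = -⅔ + q)
b(P) = 6*P
E(r, Q) = √(Q² + r²)
-E(b(17), w(x)) = -√((-⅔ + 11)² + (6*17)²) = -√((31/3)² + 102²) = -√(961/9 + 10404) = -√(94597/9) = -√94597/3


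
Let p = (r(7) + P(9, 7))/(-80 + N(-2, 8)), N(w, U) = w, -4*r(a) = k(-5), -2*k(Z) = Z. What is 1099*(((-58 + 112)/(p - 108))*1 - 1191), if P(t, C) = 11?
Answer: -13268736465/10133 ≈ -1.3095e+6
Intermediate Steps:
k(Z) = -Z/2
r(a) = -5/8 (r(a) = -(-1)*(-5)/8 = -1/4*5/2 = -5/8)
p = -83/656 (p = (-5/8 + 11)/(-80 - 2) = (83/8)/(-82) = (83/8)*(-1/82) = -83/656 ≈ -0.12652)
1099*(((-58 + 112)/(p - 108))*1 - 1191) = 1099*(((-58 + 112)/(-83/656 - 108))*1 - 1191) = 1099*((54/(-70931/656))*1 - 1191) = 1099*((54*(-656/70931))*1 - 1191) = 1099*(-35424/70931*1 - 1191) = 1099*(-35424/70931 - 1191) = 1099*(-84514245/70931) = -13268736465/10133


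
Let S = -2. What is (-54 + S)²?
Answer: 3136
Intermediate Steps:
(-54 + S)² = (-54 - 2)² = (-56)² = 3136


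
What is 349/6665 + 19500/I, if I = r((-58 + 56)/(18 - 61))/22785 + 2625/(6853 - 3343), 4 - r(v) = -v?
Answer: 9932251971990503/381011036755 ≈ 26068.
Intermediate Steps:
r(v) = 4 + v (r(v) = 4 - (-1)*v = 4 + v)
I = 57165947/76420890 (I = (4 + (-58 + 56)/(18 - 61))/22785 + 2625/(6853 - 3343) = (4 - 2/(-43))*(1/22785) + 2625/3510 = (4 - 2*(-1/43))*(1/22785) + 2625*(1/3510) = (4 + 2/43)*(1/22785) + 175/234 = (174/43)*(1/22785) + 175/234 = 58/326585 + 175/234 = 57165947/76420890 ≈ 0.74804)
349/6665 + 19500/I = 349/6665 + 19500/(57165947/76420890) = 349*(1/6665) + 19500*(76420890/57165947) = 349/6665 + 1490207355000/57165947 = 9932251971990503/381011036755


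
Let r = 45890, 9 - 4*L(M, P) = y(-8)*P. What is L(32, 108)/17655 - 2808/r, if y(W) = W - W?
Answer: -101481/1661924 ≈ -0.061062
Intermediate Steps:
y(W) = 0
L(M, P) = 9/4 (L(M, P) = 9/4 - 0*P = 9/4 - ¼*0 = 9/4 + 0 = 9/4)
L(32, 108)/17655 - 2808/r = (9/4)/17655 - 2808/45890 = (9/4)*(1/17655) - 2808*1/45890 = 3/23540 - 108/1765 = -101481/1661924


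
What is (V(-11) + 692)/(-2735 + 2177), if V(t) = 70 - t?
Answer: -773/558 ≈ -1.3853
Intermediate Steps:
(V(-11) + 692)/(-2735 + 2177) = ((70 - 1*(-11)) + 692)/(-2735 + 2177) = ((70 + 11) + 692)/(-558) = (81 + 692)*(-1/558) = 773*(-1/558) = -773/558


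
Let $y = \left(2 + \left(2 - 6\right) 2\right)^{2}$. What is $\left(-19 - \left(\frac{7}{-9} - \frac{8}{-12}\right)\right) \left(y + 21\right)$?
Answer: $- \frac{3230}{3} \approx -1076.7$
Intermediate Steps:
$y = 36$ ($y = \left(2 + \left(2 - 6\right) 2\right)^{2} = \left(2 - 8\right)^{2} = \left(-6\right)^{2} = 36$)
$\left(-19 - \left(\frac{7}{-9} - \frac{8}{-12}\right)\right) \left(y + 21\right) = \left(-19 - \left(\frac{7}{-9} - \frac{8}{-12}\right)\right) \left(36 + 21\right) = \left(-19 - \left(7 \left(- \frac{1}{9}\right) - - \frac{2}{3}\right)\right) 57 = \left(-19 - \left(- \frac{7}{9} + \frac{2}{3}\right)\right) 57 = \left(-19 - - \frac{1}{9}\right) 57 = \left(-19 + \frac{1}{9}\right) 57 = \left(- \frac{170}{9}\right) 57 = - \frac{3230}{3}$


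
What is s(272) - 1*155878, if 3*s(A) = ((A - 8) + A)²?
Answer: -180338/3 ≈ -60113.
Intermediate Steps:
s(A) = (-8 + 2*A)²/3 (s(A) = ((A - 8) + A)²/3 = ((-8 + A) + A)²/3 = (-8 + 2*A)²/3)
s(272) - 1*155878 = 4*(-4 + 272)²/3 - 1*155878 = (4/3)*268² - 155878 = (4/3)*71824 - 155878 = 287296/3 - 155878 = -180338/3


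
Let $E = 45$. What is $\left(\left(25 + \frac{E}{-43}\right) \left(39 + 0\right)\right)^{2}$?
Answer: $\frac{1613628900}{1849} \approx 8.727 \cdot 10^{5}$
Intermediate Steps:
$\left(\left(25 + \frac{E}{-43}\right) \left(39 + 0\right)\right)^{2} = \left(\left(25 + \frac{45}{-43}\right) \left(39 + 0\right)\right)^{2} = \left(\left(25 + 45 \left(- \frac{1}{43}\right)\right) 39\right)^{2} = \left(\left(25 - \frac{45}{43}\right) 39\right)^{2} = \left(\frac{1030}{43} \cdot 39\right)^{2} = \left(\frac{40170}{43}\right)^{2} = \frac{1613628900}{1849}$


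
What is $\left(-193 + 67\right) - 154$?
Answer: $-280$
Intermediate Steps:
$\left(-193 + 67\right) - 154 = -126 - 154 = -280$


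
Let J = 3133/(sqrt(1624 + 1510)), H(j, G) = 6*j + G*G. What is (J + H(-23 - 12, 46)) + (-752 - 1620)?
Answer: -466 + 3133*sqrt(3134)/3134 ≈ -410.04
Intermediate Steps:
H(j, G) = G**2 + 6*j (H(j, G) = 6*j + G**2 = G**2 + 6*j)
J = 3133*sqrt(3134)/3134 (J = 3133/(sqrt(3134)) = 3133*(sqrt(3134)/3134) = 3133*sqrt(3134)/3134 ≈ 55.964)
(J + H(-23 - 12, 46)) + (-752 - 1620) = (3133*sqrt(3134)/3134 + (46**2 + 6*(-23 - 12))) + (-752 - 1620) = (3133*sqrt(3134)/3134 + (2116 + 6*(-35))) - 2372 = (3133*sqrt(3134)/3134 + (2116 - 210)) - 2372 = (3133*sqrt(3134)/3134 + 1906) - 2372 = (1906 + 3133*sqrt(3134)/3134) - 2372 = -466 + 3133*sqrt(3134)/3134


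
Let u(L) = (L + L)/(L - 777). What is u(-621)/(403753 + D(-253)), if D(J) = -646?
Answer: 69/31307977 ≈ 2.2039e-6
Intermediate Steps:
u(L) = 2*L/(-777 + L) (u(L) = (2*L)/(-777 + L) = 2*L/(-777 + L))
u(-621)/(403753 + D(-253)) = (2*(-621)/(-777 - 621))/(403753 - 646) = (2*(-621)/(-1398))/403107 = (2*(-621)*(-1/1398))*(1/403107) = (207/233)*(1/403107) = 69/31307977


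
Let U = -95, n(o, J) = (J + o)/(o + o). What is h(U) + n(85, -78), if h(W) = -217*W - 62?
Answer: 3494017/170 ≈ 20553.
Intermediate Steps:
n(o, J) = (J + o)/(2*o) (n(o, J) = (J + o)/((2*o)) = (J + o)*(1/(2*o)) = (J + o)/(2*o))
h(W) = -62 - 217*W
h(U) + n(85, -78) = (-62 - 217*(-95)) + (1/2)*(-78 + 85)/85 = (-62 + 20615) + (1/2)*(1/85)*7 = 20553 + 7/170 = 3494017/170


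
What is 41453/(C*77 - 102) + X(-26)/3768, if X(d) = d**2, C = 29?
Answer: 39408865/2007402 ≈ 19.632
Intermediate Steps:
41453/(C*77 - 102) + X(-26)/3768 = 41453/(29*77 - 102) + (-26)**2/3768 = 41453/(2233 - 102) + 676*(1/3768) = 41453/2131 + 169/942 = 39408865/2007402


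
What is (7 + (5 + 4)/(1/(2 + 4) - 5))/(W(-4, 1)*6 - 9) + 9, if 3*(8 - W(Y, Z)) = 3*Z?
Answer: 8762/957 ≈ 9.1557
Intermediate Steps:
W(Y, Z) = 8 - Z
(7 + (5 + 4)/(1/(2 + 4) - 5))/(W(-4, 1)*6 - 9) + 9 = (7 + (5 + 4)/(1/(2 + 4) - 5))/((8 - 1*1)*6 - 9) + 9 = (7 + 9/(1/6 - 5))/((8 - 1)*6 - 9) + 9 = (7 + 9/(1/6 - 5))/(7*6 - 9) + 9 = (7 + 9/(-29/6))/(42 - 9) + 9 = (7 + 9*(-6/29))/33 + 9 = (7 - 54/29)/33 + 9 = (1/33)*(149/29) + 9 = 149/957 + 9 = 8762/957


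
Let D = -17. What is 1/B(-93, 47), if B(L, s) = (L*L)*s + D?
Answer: 1/406486 ≈ 2.4601e-6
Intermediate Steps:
B(L, s) = -17 + s*L² (B(L, s) = (L*L)*s - 17 = L²*s - 17 = s*L² - 17 = -17 + s*L²)
1/B(-93, 47) = 1/(-17 + 47*(-93)²) = 1/(-17 + 47*8649) = 1/(-17 + 406503) = 1/406486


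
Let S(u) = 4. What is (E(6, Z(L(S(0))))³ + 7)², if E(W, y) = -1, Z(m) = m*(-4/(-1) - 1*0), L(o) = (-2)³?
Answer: 36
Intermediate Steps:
L(o) = -8
Z(m) = 4*m (Z(m) = m*(-4*(-1) + 0) = m*(4 + 0) = m*4 = 4*m)
(E(6, Z(L(S(0))))³ + 7)² = ((-1)³ + 7)² = (-1 + 7)² = 6² = 36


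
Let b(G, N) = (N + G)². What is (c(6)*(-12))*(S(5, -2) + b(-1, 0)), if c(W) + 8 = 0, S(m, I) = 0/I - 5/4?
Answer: -24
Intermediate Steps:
S(m, I) = -5/4 (S(m, I) = 0 - 5*¼ = 0 - 5/4 = -5/4)
b(G, N) = (G + N)²
c(W) = -8 (c(W) = -8 + 0 = -8)
(c(6)*(-12))*(S(5, -2) + b(-1, 0)) = (-8*(-12))*(-5/4 + (-1 + 0)²) = 96*(-5/4 + (-1)²) = 96*(-5/4 + 1) = 96*(-¼) = -24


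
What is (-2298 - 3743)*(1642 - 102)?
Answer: -9303140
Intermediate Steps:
(-2298 - 3743)*(1642 - 102) = -6041*1540 = -9303140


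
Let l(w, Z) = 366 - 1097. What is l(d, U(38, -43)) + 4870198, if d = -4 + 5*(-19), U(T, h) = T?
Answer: 4869467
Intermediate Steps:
d = -99 (d = -4 - 95 = -99)
l(w, Z) = -731
l(d, U(38, -43)) + 4870198 = -731 + 4870198 = 4869467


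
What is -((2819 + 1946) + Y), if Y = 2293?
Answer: -7058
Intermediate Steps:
-((2819 + 1946) + Y) = -((2819 + 1946) + 2293) = -(4765 + 2293) = -1*7058 = -7058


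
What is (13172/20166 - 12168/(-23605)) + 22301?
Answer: 5308121656189/238009215 ≈ 22302.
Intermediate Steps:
(13172/20166 - 12168/(-23605)) + 22301 = (13172*(1/20166) - 12168*(-1/23605)) + 22301 = (6586/10083 + 12168/23605) + 22301 = 278152474/238009215 + 22301 = 5308121656189/238009215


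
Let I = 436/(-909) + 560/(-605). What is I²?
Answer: 23890030096/12097580121 ≈ 1.9748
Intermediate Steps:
I = -154564/109989 (I = 436*(-1/909) + 560*(-1/605) = -436/909 - 112/121 = -154564/109989 ≈ -1.4053)
I² = (-154564/109989)² = 23890030096/12097580121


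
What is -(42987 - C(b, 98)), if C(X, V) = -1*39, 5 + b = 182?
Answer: -43026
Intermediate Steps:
b = 177 (b = -5 + 182 = 177)
C(X, V) = -39
-(42987 - C(b, 98)) = -(42987 - 1*(-39)) = -(42987 + 39) = -1*43026 = -43026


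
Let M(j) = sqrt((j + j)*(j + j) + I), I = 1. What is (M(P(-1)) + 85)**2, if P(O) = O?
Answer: (85 + sqrt(5))**2 ≈ 7610.1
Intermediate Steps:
M(j) = sqrt(1 + 4*j**2) (M(j) = sqrt((j + j)*(j + j) + 1) = sqrt((2*j)*(2*j) + 1) = sqrt(4*j**2 + 1) = sqrt(1 + 4*j**2))
(M(P(-1)) + 85)**2 = (sqrt(1 + 4*(-1)**2) + 85)**2 = (sqrt(1 + 4*1) + 85)**2 = (sqrt(1 + 4) + 85)**2 = (sqrt(5) + 85)**2 = (85 + sqrt(5))**2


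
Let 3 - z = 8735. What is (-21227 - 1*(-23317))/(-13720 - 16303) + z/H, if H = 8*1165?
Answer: -70409909/69953590 ≈ -1.0065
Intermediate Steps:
z = -8732 (z = 3 - 1*8735 = 3 - 8735 = -8732)
H = 9320
(-21227 - 1*(-23317))/(-13720 - 16303) + z/H = (-21227 - 1*(-23317))/(-13720 - 16303) - 8732/9320 = (-21227 + 23317)/(-30023) - 8732*1/9320 = 2090*(-1/30023) - 2183/2330 = -2090/30023 - 2183/2330 = -70409909/69953590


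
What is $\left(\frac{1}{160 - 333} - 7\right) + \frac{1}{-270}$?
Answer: $- \frac{327413}{46710} \approx -7.0095$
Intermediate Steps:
$\left(\frac{1}{160 - 333} - 7\right) + \frac{1}{-270} = \left(\frac{1}{-173} - 7\right) - \frac{1}{270} = \left(- \frac{1}{173} - 7\right) - \frac{1}{270} = - \frac{1212}{173} - \frac{1}{270} = - \frac{327413}{46710}$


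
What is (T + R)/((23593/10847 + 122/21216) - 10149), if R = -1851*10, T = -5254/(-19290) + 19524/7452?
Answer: 1417206140440135552/777006040436777565 ≈ 1.8239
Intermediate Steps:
T = 5774594/1996515 (T = -5254*(-1/19290) + 19524*(1/7452) = 2627/9645 + 1627/621 = 5774594/1996515 ≈ 2.8923)
R = -18510
(T + R)/((23593/10847 + 122/21216) - 10149) = (5774594/1996515 - 18510)/((23593/10847 + 122/21216) - 10149) = -36949718056/(1996515*((23593*(1/10847) + 122*(1/21216)) - 10149)) = -36949718056/(1996515*((23593/10847 + 61/10608) - 10149)) = -36949718056/(1996515*(250936211/115064976 - 10149)) = -36949718056/(1996515*(-1167543505213/115064976)) = -36949718056/1996515*(-115064976/1167543505213) = 1417206140440135552/777006040436777565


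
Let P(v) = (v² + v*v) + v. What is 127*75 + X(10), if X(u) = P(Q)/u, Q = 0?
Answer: 9525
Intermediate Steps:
P(v) = v + 2*v² (P(v) = (v² + v²) + v = 2*v² + v = v + 2*v²)
X(u) = 0 (X(u) = (0*(1 + 2*0))/u = (0*(1 + 0))/u = (0*1)/u = 0/u = 0)
127*75 + X(10) = 127*75 + 0 = 9525 + 0 = 9525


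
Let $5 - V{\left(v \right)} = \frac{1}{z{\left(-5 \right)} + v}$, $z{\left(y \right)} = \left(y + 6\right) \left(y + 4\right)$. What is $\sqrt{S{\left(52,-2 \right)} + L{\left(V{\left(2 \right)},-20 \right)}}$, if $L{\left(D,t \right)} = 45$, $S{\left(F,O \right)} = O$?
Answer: $\sqrt{43} \approx 6.5574$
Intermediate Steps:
$z{\left(y \right)} = \left(4 + y\right) \left(6 + y\right)$ ($z{\left(y \right)} = \left(6 + y\right) \left(4 + y\right) = \left(4 + y\right) \left(6 + y\right)$)
$V{\left(v \right)} = 5 - \frac{1}{-1 + v}$ ($V{\left(v \right)} = 5 - \frac{1}{\left(24 + \left(-5\right)^{2} + 10 \left(-5\right)\right) + v} = 5 - \frac{1}{\left(24 + 25 - 50\right) + v} = 5 - \frac{1}{-1 + v}$)
$\sqrt{S{\left(52,-2 \right)} + L{\left(V{\left(2 \right)},-20 \right)}} = \sqrt{-2 + 45} = \sqrt{43}$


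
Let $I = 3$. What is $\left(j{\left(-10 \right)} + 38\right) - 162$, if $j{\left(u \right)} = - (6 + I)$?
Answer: $-133$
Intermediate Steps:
$j{\left(u \right)} = -9$ ($j{\left(u \right)} = - (6 + 3) = \left(-1\right) 9 = -9$)
$\left(j{\left(-10 \right)} + 38\right) - 162 = \left(-9 + 38\right) - 162 = 29 - 162 = -133$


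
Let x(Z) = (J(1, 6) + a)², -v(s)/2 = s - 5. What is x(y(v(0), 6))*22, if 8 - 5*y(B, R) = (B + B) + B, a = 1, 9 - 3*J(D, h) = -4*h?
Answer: 3168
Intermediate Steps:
J(D, h) = 3 + 4*h/3 (J(D, h) = 3 - (-4)*h/3 = 3 + 4*h/3)
v(s) = 10 - 2*s (v(s) = -2*(s - 5) = -2*(-5 + s) = 10 - 2*s)
y(B, R) = 8/5 - 3*B/5 (y(B, R) = 8/5 - ((B + B) + B)/5 = 8/5 - (2*B + B)/5 = 8/5 - 3*B/5)
x(Z) = 144 (x(Z) = ((3 + (4/3)*6) + 1)² = ((3 + 8) + 1)² = (11 + 1)² = 12² = 144)
x(y(v(0), 6))*22 = 144*22 = 3168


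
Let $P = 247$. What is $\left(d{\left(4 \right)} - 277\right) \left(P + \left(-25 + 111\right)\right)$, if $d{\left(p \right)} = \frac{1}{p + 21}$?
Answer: $- \frac{2305692}{25} \approx -92228.0$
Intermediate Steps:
$d{\left(p \right)} = \frac{1}{21 + p}$
$\left(d{\left(4 \right)} - 277\right) \left(P + \left(-25 + 111\right)\right) = \left(\frac{1}{21 + 4} - 277\right) \left(247 + \left(-25 + 111\right)\right) = \left(\frac{1}{25} - 277\right) \left(247 + 86\right) = \left(\frac{1}{25} - 277\right) 333 = \left(- \frac{6924}{25}\right) 333 = - \frac{2305692}{25}$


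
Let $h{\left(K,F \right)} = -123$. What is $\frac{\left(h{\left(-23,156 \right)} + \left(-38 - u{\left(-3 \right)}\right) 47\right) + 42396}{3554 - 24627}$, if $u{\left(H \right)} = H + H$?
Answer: $- \frac{40769}{21073} \approx -1.9347$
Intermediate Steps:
$u{\left(H \right)} = 2 H$
$\frac{\left(h{\left(-23,156 \right)} + \left(-38 - u{\left(-3 \right)}\right) 47\right) + 42396}{3554 - 24627} = \frac{\left(-123 + \left(-38 - 2 \left(-3\right)\right) 47\right) + 42396}{3554 - 24627} = \frac{\left(-123 + \left(-38 - -6\right) 47\right) + 42396}{-21073} = \left(\left(-123 + \left(-38 + 6\right) 47\right) + 42396\right) \left(- \frac{1}{21073}\right) = \left(\left(-123 - 1504\right) + 42396\right) \left(- \frac{1}{21073}\right) = \left(-1627 + 42396\right) \left(- \frac{1}{21073}\right) = 40769 \left(- \frac{1}{21073}\right) = - \frac{40769}{21073}$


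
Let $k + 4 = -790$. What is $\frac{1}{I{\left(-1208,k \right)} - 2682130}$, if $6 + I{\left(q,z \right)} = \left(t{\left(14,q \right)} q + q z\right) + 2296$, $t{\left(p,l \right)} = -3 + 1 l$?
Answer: $- \frac{1}{257800} \approx -3.879 \cdot 10^{-6}$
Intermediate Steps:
$t{\left(p,l \right)} = -3 + l$
$k = -794$ ($k = -4 - 790 = -794$)
$I{\left(q,z \right)} = 2290 + q z + q \left(-3 + q\right)$ ($I{\left(q,z \right)} = -6 + \left(\left(\left(-3 + q\right) q + q z\right) + 2296\right) = -6 + \left(\left(q \left(-3 + q\right) + q z\right) + 2296\right) = -6 + \left(\left(q z + q \left(-3 + q\right)\right) + 2296\right) = -6 + \left(2296 + q z + q \left(-3 + q\right)\right) = 2290 + q z + q \left(-3 + q\right)$)
$\frac{1}{I{\left(-1208,k \right)} - 2682130} = \frac{1}{\left(2290 - -959152 - 1208 \left(-3 - 1208\right)\right) - 2682130} = \frac{1}{\left(2290 + 959152 - -1462888\right) - 2682130} = \frac{1}{\left(2290 + 959152 + 1462888\right) - 2682130} = \frac{1}{2424330 - 2682130} = \frac{1}{-257800} = - \frac{1}{257800}$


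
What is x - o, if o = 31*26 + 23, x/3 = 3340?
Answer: 9191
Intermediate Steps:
x = 10020 (x = 3*3340 = 10020)
o = 829 (o = 806 + 23 = 829)
x - o = 10020 - 1*829 = 10020 - 829 = 9191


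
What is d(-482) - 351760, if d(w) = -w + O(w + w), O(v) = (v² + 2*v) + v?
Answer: 575126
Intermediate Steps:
O(v) = v² + 3*v
d(w) = -w + 2*w*(3 + 2*w) (d(w) = -w + (w + w)*(3 + (w + w)) = -w + (2*w)*(3 + 2*w) = -w + 2*w*(3 + 2*w))
d(-482) - 351760 = -482*(5 + 4*(-482)) - 351760 = -482*(5 - 1928) - 351760 = -482*(-1923) - 351760 = 926886 - 351760 = 575126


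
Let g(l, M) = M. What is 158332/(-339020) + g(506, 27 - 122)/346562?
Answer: -596783277/1277080970 ≈ -0.46730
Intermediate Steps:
158332/(-339020) + g(506, 27 - 122)/346562 = 158332/(-339020) + (27 - 122)/346562 = 158332*(-1/339020) - 95*1/346562 = -1721/3685 - 95/346562 = -596783277/1277080970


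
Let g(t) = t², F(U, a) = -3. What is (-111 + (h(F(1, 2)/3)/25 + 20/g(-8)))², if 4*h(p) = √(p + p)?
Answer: 1960275593/160000 - 1771*I*√2/800 ≈ 12252.0 - 3.1307*I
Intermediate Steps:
h(p) = √2*√p/4 (h(p) = √(p + p)/4 = √(2*p)/4 = (√2*√p)/4 = √2*√p/4)
(-111 + (h(F(1, 2)/3)/25 + 20/g(-8)))² = (-111 + ((√2*√(-3/3)/4)/25 + 20/((-8)²)))² = (-111 + ((√2*√(-3*⅓)/4)*(1/25) + 20/64))² = (-111 + ((√2*√(-1)/4)*(1/25) + 20*(1/64)))² = (-111 + ((√2*I/4)*(1/25) + 5/16))² = (-111 + ((I*√2/4)*(1/25) + 5/16))² = (-111 + (I*√2/100 + 5/16))² = (-111 + (5/16 + I*√2/100))² = (-1771/16 + I*√2/100)²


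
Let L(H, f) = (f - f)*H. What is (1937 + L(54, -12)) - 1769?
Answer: 168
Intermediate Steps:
L(H, f) = 0 (L(H, f) = 0*H = 0)
(1937 + L(54, -12)) - 1769 = (1937 + 0) - 1769 = 1937 - 1769 = 168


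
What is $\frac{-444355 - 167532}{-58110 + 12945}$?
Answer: $\frac{611887}{45165} \approx 13.548$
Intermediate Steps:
$\frac{-444355 - 167532}{-58110 + 12945} = - \frac{611887}{-45165} = \left(-611887\right) \left(- \frac{1}{45165}\right) = \frac{611887}{45165}$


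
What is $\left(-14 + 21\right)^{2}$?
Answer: $49$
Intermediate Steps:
$\left(-14 + 21\right)^{2} = 7^{2} = 49$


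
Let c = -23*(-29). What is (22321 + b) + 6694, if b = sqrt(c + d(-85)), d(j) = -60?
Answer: 29015 + sqrt(607) ≈ 29040.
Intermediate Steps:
c = 667
b = sqrt(607) (b = sqrt(667 - 60) = sqrt(607) ≈ 24.637)
(22321 + b) + 6694 = (22321 + sqrt(607)) + 6694 = 29015 + sqrt(607)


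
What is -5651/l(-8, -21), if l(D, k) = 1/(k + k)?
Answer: 237342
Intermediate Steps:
l(D, k) = 1/(2*k)
-5651/l(-8, -21) = -5651/((½)/(-21)) = -5651/((½)*(-1/21)) = -5651/(-1/42) = -5651*(-42) = 237342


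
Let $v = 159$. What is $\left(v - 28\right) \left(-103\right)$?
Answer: $-13493$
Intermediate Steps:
$\left(v - 28\right) \left(-103\right) = \left(159 - 28\right) \left(-103\right) = 131 \left(-103\right) = -13493$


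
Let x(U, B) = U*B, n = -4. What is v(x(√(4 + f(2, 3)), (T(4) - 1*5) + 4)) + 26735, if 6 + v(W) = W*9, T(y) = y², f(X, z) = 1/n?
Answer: 26729 + 135*√15/2 ≈ 26990.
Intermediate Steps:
f(X, z) = -¼ (f(X, z) = 1/(-4) = -¼)
x(U, B) = B*U
v(W) = -6 + 9*W (v(W) = -6 + W*9 = -6 + 9*W)
v(x(√(4 + f(2, 3)), (T(4) - 1*5) + 4)) + 26735 = (-6 + 9*(((4² - 1*5) + 4)*√(4 - ¼))) + 26735 = (-6 + 9*(((16 - 5) + 4)*√(15/4))) + 26735 = (-6 + 9*((11 + 4)*(√15/2))) + 26735 = (-6 + 9*(15*(√15/2))) + 26735 = (-6 + 9*(15*√15/2)) + 26735 = (-6 + 135*√15/2) + 26735 = 26729 + 135*√15/2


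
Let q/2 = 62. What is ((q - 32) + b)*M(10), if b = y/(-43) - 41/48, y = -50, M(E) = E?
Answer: 952625/1032 ≈ 923.09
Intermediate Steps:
q = 124 (q = 2*62 = 124)
b = 637/2064 (b = -50/(-43) - 41/48 = -50*(-1/43) - 41*1/48 = 50/43 - 41/48 = 637/2064 ≈ 0.30862)
((q - 32) + b)*M(10) = ((124 - 32) + 637/2064)*10 = (92 + 637/2064)*10 = (190525/2064)*10 = 952625/1032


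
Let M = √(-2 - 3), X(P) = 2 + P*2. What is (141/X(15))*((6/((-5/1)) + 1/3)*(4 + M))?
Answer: -611/40 - 611*I*√5/160 ≈ -15.275 - 8.539*I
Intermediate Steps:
X(P) = 2 + 2*P
M = I*√5 (M = √(-5) = I*√5 ≈ 2.2361*I)
(141/X(15))*((6/((-5/1)) + 1/3)*(4 + M)) = (141/(2 + 2*15))*((6/((-5/1)) + 1/3)*(4 + I*√5)) = (141/(2 + 30))*((6/((-5*1)) + 1*(⅓))*(4 + I*√5)) = (141/32)*((6/(-5) + ⅓)*(4 + I*√5)) = (141*(1/32))*((6*(-⅕) + ⅓)*(4 + I*√5)) = 141*((-6/5 + ⅓)*(4 + I*√5))/32 = 141*(-13*(4 + I*√5)/15)/32 = 141*(-52/15 - 13*I*√5/15)/32 = -611/40 - 611*I*√5/160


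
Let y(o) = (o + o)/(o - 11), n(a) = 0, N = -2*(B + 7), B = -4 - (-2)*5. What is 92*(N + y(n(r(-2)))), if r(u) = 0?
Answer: -2392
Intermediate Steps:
B = 6 (B = -4 - 1*(-10) = -4 + 10 = 6)
N = -26 (N = -2*(6 + 7) = -2*13 = -26)
y(o) = 2*o/(-11 + o) (y(o) = (2*o)/(-11 + o) = 2*o/(-11 + o))
92*(N + y(n(r(-2)))) = 92*(-26 + 2*0/(-11 + 0)) = 92*(-26 + 2*0/(-11)) = 92*(-26 + 2*0*(-1/11)) = 92*(-26 + 0) = 92*(-26) = -2392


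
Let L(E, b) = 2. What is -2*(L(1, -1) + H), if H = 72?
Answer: -148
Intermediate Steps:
-2*(L(1, -1) + H) = -2*(2 + 72) = -2*74 = -148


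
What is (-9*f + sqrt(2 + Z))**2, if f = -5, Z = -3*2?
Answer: 2021 + 180*I ≈ 2021.0 + 180.0*I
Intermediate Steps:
Z = -6
(-9*f + sqrt(2 + Z))**2 = (-9*(-5) + sqrt(2 - 6))**2 = (45 + sqrt(-4))**2 = (45 + 2*I)**2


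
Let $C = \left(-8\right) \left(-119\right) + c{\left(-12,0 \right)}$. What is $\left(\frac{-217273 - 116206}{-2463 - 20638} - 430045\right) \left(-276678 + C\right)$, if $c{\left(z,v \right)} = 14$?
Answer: $\frac{2738960523028992}{23101} \approx 1.1856 \cdot 10^{11}$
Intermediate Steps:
$C = 966$ ($C = \left(-8\right) \left(-119\right) + 14 = 952 + 14 = 966$)
$\left(\frac{-217273 - 116206}{-2463 - 20638} - 430045\right) \left(-276678 + C\right) = \left(\frac{-217273 - 116206}{-2463 - 20638} - 430045\right) \left(-276678 + 966\right) = \left(- \frac{333479}{-23101} - 430045\right) \left(-275712\right) = \left(\left(-333479\right) \left(- \frac{1}{23101}\right) - 430045\right) \left(-275712\right) = \left(\frac{333479}{23101} - 430045\right) \left(-275712\right) = \left(- \frac{9934136066}{23101}\right) \left(-275712\right) = \frac{2738960523028992}{23101}$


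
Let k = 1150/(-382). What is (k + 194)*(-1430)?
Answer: -52164970/191 ≈ -2.7312e+5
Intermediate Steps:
k = -575/191 (k = 1150*(-1/382) = -575/191 ≈ -3.0105)
(k + 194)*(-1430) = (-575/191 + 194)*(-1430) = (36479/191)*(-1430) = -52164970/191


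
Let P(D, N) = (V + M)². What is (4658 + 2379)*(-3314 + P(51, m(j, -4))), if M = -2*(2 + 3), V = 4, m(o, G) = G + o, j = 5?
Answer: -23067286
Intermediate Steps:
M = -10 (M = -2*5 = -10)
P(D, N) = 36 (P(D, N) = (4 - 10)² = (-6)² = 36)
(4658 + 2379)*(-3314 + P(51, m(j, -4))) = (4658 + 2379)*(-3314 + 36) = 7037*(-3278) = -23067286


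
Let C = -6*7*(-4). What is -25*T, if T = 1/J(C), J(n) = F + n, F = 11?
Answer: -25/179 ≈ -0.13966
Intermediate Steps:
C = 168 (C = -42*(-4) = 168)
J(n) = 11 + n
T = 1/179 (T = 1/(11 + 168) = 1/179 ≈ 0.0055866)
-25*T = -25*1/179 = -25/179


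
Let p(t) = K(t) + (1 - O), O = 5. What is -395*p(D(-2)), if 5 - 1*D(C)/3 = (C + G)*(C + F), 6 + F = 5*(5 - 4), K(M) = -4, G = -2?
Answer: 3160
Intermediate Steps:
F = -1 (F = -6 + 5*(5 - 4) = -6 + 5*1 = -6 + 5 = -1)
D(C) = 15 - 3*(-1 + C)*(-2 + C) (D(C) = 15 - 3*(C - 2)*(C - 1) = 15 - 3*(-2 + C)*(-1 + C) = 15 - 3*(-1 + C)*(-2 + C))
p(t) = -8 (p(t) = -4 + (1 - 1*5) = -4 + (1 - 5) = -4 - 4 = -8)
-395*p(D(-2)) = -395*(-8) = 3160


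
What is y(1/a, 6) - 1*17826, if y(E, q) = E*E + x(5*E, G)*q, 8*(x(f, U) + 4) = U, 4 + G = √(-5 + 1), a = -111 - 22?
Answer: -315801716/17689 + 3*I/2 ≈ -17853.0 + 1.5*I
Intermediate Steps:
a = -133
G = -4 + 2*I (G = -4 + √(-5 + 1) = -4 + √(-4) = -4 + 2*I ≈ -4.0 + 2.0*I)
x(f, U) = -4 + U/8
y(E, q) = E² + q*(-9/2 + I/4) (y(E, q) = E*E + (-4 + (-4 + 2*I)/8)*q = E² + (-4 + (-½ + I/4))*q = E² + (-9/2 + I/4)*q = E² + q*(-9/2 + I/4))
y(1/a, 6) - 1*17826 = ((1/(-133))² + (¼)*6*(-18 + I)) - 1*17826 = ((-1/133)² + (-27 + 3*I/2)) - 17826 = (1/17689 + (-27 + 3*I/2)) - 17826 = (-477602/17689 + 3*I/2) - 17826 = -315801716/17689 + 3*I/2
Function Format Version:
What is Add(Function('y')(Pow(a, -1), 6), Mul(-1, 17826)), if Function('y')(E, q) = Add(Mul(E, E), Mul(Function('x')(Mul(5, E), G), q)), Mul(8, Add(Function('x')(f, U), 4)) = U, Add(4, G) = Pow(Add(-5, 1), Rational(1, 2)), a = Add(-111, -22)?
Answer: Add(Rational(-315801716, 17689), Mul(Rational(3, 2), I)) ≈ Add(-17853., Mul(1.5000, I))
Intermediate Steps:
a = -133
G = Add(-4, Mul(2, I)) (G = Add(-4, Pow(Add(-5, 1), Rational(1, 2))) = Add(-4, Pow(-4, Rational(1, 2))) = Add(-4, Mul(2, I)) ≈ Add(-4.0000, Mul(2.0000, I)))
Function('x')(f, U) = Add(-4, Mul(Rational(1, 8), U))
Function('y')(E, q) = Add(Pow(E, 2), Mul(q, Add(Rational(-9, 2), Mul(Rational(1, 4), I)))) (Function('y')(E, q) = Add(Mul(E, E), Mul(Add(-4, Mul(Rational(1, 8), Add(-4, Mul(2, I)))), q)) = Add(Pow(E, 2), Mul(Add(-4, Add(Rational(-1, 2), Mul(Rational(1, 4), I))), q)) = Add(Pow(E, 2), Mul(Add(Rational(-9, 2), Mul(Rational(1, 4), I)), q)) = Add(Pow(E, 2), Mul(q, Add(Rational(-9, 2), Mul(Rational(1, 4), I)))))
Add(Function('y')(Pow(a, -1), 6), Mul(-1, 17826)) = Add(Add(Pow(Pow(-133, -1), 2), Mul(Rational(1, 4), 6, Add(-18, I))), Mul(-1, 17826)) = Add(Add(Pow(Rational(-1, 133), 2), Add(-27, Mul(Rational(3, 2), I))), -17826) = Add(Add(Rational(1, 17689), Add(-27, Mul(Rational(3, 2), I))), -17826) = Add(Add(Rational(-477602, 17689), Mul(Rational(3, 2), I)), -17826) = Add(Rational(-315801716, 17689), Mul(Rational(3, 2), I))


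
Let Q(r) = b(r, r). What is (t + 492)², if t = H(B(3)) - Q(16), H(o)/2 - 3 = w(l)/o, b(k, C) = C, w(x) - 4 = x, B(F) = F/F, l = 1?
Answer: 242064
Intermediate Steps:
B(F) = 1
w(x) = 4 + x
Q(r) = r
H(o) = 6 + 10/o (H(o) = 6 + 2*((4 + 1)/o) = 6 + 2*(5/o) = 6 + 10/o)
t = 0 (t = (6 + 10/1) - 1*16 = (6 + 10*1) - 16 = (6 + 10) - 16 = 16 - 16 = 0)
(t + 492)² = (0 + 492)² = 492² = 242064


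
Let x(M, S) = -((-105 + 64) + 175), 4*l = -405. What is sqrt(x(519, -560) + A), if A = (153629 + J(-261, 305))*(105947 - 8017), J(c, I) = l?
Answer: 9*sqrt(742467774)/2 ≈ 1.2262e+5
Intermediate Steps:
l = -405/4 (l = (1/4)*(-405) = -405/4 ≈ -101.25)
J(c, I) = -405/4
x(M, S) = -134 (x(M, S) = -(-41 + 175) = -1*134 = -134)
A = 30069945115/2 (A = (153629 - 405/4)*(105947 - 8017) = (614111/4)*97930 = 30069945115/2 ≈ 1.5035e+10)
sqrt(x(519, -560) + A) = sqrt(-134 + 30069945115/2) = sqrt(30069944847/2) = 9*sqrt(742467774)/2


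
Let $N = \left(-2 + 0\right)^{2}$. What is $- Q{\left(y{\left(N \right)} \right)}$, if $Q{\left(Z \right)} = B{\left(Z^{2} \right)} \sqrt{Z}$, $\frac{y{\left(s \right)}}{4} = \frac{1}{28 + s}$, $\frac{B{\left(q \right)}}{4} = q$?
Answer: $- \frac{\sqrt{2}}{64} \approx -0.022097$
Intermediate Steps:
$B{\left(q \right)} = 4 q$
$N = 4$ ($N = \left(-2\right)^{2} = 4$)
$y{\left(s \right)} = \frac{4}{28 + s}$
$Q{\left(Z \right)} = 4 Z^{\frac{5}{2}}$ ($Q{\left(Z \right)} = 4 Z^{2} \sqrt{Z} = 4 Z^{\frac{5}{2}}$)
$- Q{\left(y{\left(N \right)} \right)} = - 4 \left(\frac{4}{28 + 4}\right)^{\frac{5}{2}} = - 4 \left(\frac{4}{32}\right)^{\frac{5}{2}} = - 4 \left(4 \cdot \frac{1}{32}\right)^{\frac{5}{2}} = - \frac{4}{128 \sqrt{2}} = - 4 \frac{\sqrt{2}}{256} = - \frac{\sqrt{2}}{64}$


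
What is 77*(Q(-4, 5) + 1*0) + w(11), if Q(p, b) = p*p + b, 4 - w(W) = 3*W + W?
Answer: 1577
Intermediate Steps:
w(W) = 4 - 4*W (w(W) = 4 - (3*W + W) = 4 - 4*W)
Q(p, b) = b + p² (Q(p, b) = p² + b = b + p²)
77*(Q(-4, 5) + 1*0) + w(11) = 77*((5 + (-4)²) + 1*0) + (4 - 4*11) = 77*((5 + 16) + 0) + (4 - 44) = 77*(21 + 0) - 40 = 77*21 - 40 = 1617 - 40 = 1577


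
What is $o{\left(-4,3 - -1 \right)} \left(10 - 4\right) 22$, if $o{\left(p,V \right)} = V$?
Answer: $528$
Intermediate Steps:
$o{\left(-4,3 - -1 \right)} \left(10 - 4\right) 22 = \left(3 - -1\right) \left(10 - 4\right) 22 = \left(3 + 1\right) 6 \cdot 22 = 4 \cdot 132 = 528$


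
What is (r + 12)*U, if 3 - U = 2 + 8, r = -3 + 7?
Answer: -112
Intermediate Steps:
r = 4
U = -7 (U = 3 - (2 + 8) = 3 - 1*10 = 3 - 10 = -7)
(r + 12)*U = (4 + 12)*(-7) = 16*(-7) = -112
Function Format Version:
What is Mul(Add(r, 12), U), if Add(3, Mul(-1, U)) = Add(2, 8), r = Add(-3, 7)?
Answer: -112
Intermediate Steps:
r = 4
U = -7 (U = Add(3, Mul(-1, Add(2, 8))) = Add(3, Mul(-1, 10)) = Add(3, -10) = -7)
Mul(Add(r, 12), U) = Mul(Add(4, 12), -7) = Mul(16, -7) = -112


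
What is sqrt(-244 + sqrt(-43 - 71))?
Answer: sqrt(-244 + I*sqrt(114)) ≈ 0.34168 + 15.624*I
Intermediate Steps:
sqrt(-244 + sqrt(-43 - 71)) = sqrt(-244 + sqrt(-114)) = sqrt(-244 + I*sqrt(114))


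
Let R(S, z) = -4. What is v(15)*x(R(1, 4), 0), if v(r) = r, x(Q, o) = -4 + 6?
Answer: 30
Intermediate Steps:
x(Q, o) = 2
v(15)*x(R(1, 4), 0) = 15*2 = 30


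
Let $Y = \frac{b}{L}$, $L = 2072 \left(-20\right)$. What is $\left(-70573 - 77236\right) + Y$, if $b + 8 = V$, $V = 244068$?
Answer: $- \frac{306272451}{2072} \approx -1.4782 \cdot 10^{5}$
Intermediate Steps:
$b = 244060$ ($b = -8 + 244068 = 244060$)
$L = -41440$
$Y = - \frac{12203}{2072}$ ($Y = \frac{244060}{-41440} = 244060 \left(- \frac{1}{41440}\right) = - \frac{12203}{2072} \approx -5.8895$)
$\left(-70573 - 77236\right) + Y = \left(-70573 - 77236\right) - \frac{12203}{2072} = -147809 - \frac{12203}{2072} = - \frac{306272451}{2072}$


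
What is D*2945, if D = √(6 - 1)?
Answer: 2945*√5 ≈ 6585.2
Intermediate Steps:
D = √5 ≈ 2.2361
D*2945 = √5*2945 = 2945*√5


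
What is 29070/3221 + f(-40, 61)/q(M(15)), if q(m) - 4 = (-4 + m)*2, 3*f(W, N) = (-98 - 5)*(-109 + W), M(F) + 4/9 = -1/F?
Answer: -734920485/727946 ≈ -1009.6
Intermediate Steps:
M(F) = -4/9 - 1/F
f(W, N) = 11227/3 - 103*W/3 (f(W, N) = ((-98 - 5)*(-109 + W))/3 = (-103*(-109 + W))/3 = (11227 - 103*W)/3 = 11227/3 - 103*W/3)
q(m) = -4 + 2*m (q(m) = 4 + (-4 + m)*2 = 4 + (-8 + 2*m) = -4 + 2*m)
29070/3221 + f(-40, 61)/q(M(15)) = 29070/3221 + (11227/3 - 103/3*(-40))/(-4 + 2*(-4/9 - 1/15)) = 29070*(1/3221) + (11227/3 + 4120/3)/(-4 + 2*(-4/9 - 1*1/15)) = 29070/3221 + 15347/(3*(-4 + 2*(-4/9 - 1/15))) = 29070/3221 + 15347/(3*(-4 + 2*(-23/45))) = 29070/3221 + 15347/(3*(-4 - 46/45)) = 29070/3221 + 15347/(3*(-226/45)) = 29070/3221 + (15347/3)*(-45/226) = 29070/3221 - 230205/226 = -734920485/727946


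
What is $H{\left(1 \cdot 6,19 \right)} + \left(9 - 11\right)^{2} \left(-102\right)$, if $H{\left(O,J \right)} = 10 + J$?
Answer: $-379$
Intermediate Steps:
$H{\left(1 \cdot 6,19 \right)} + \left(9 - 11\right)^{2} \left(-102\right) = \left(10 + 19\right) + \left(9 - 11\right)^{2} \left(-102\right) = 29 + \left(-2\right)^{2} \left(-102\right) = 29 + 4 \left(-102\right) = 29 - 408 = -379$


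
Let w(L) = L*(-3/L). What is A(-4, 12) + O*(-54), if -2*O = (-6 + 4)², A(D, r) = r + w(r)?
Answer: 117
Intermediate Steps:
w(L) = -3
A(D, r) = -3 + r (A(D, r) = r - 3 = -3 + r)
O = -2 (O = -(-6 + 4)²/2 = -½*(-2)² = -½*4 = -2)
A(-4, 12) + O*(-54) = (-3 + 12) - 2*(-54) = 9 + 108 = 117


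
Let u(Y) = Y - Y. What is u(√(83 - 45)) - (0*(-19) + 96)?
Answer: -96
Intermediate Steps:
u(Y) = 0
u(√(83 - 45)) - (0*(-19) + 96) = 0 - (0*(-19) + 96) = 0 - (0 + 96) = 0 - 1*96 = 0 - 96 = -96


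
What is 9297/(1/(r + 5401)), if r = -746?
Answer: 43277535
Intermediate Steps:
9297/(1/(r + 5401)) = 9297/(1/(-746 + 5401)) = 9297/(1/4655) = 9297*4655 = 43277535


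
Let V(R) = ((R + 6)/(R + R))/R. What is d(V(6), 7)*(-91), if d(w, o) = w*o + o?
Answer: -4459/6 ≈ -743.17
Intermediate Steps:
V(R) = (6 + R)/(2*R²) (V(R) = ((6 + R)/((2*R)))/R = ((6 + R)*(1/(2*R)))/R = ((6 + R)/(2*R))/R = (6 + R)/(2*R²))
d(w, o) = o + o*w (d(w, o) = o*w + o = o + o*w)
d(V(6), 7)*(-91) = (7*(1 + (½)*(6 + 6)/6²))*(-91) = (7*(1 + (½)*(1/36)*12))*(-91) = (7*(1 + ⅙))*(-91) = (7*(7/6))*(-91) = (49/6)*(-91) = -4459/6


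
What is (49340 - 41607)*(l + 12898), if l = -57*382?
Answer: -68638108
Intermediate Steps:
l = -21774
(49340 - 41607)*(l + 12898) = (49340 - 41607)*(-21774 + 12898) = 7733*(-8876) = -68638108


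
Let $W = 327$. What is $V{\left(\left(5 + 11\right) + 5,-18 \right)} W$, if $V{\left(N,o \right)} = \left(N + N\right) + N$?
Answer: $20601$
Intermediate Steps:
$V{\left(N,o \right)} = 3 N$ ($V{\left(N,o \right)} = 2 N + N = 3 N$)
$V{\left(\left(5 + 11\right) + 5,-18 \right)} W = 3 \left(\left(5 + 11\right) + 5\right) 327 = 3 \left(16 + 5\right) 327 = 3 \cdot 21 \cdot 327 = 63 \cdot 327 = 20601$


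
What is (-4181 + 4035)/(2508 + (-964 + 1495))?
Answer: -146/3039 ≈ -0.048042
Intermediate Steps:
(-4181 + 4035)/(2508 + (-964 + 1495)) = -146/(2508 + 531) = -146/3039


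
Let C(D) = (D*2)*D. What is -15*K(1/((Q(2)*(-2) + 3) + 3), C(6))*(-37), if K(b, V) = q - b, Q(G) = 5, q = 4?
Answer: 9435/4 ≈ 2358.8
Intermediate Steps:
C(D) = 2*D**2 (C(D) = (2*D)*D = 2*D**2)
K(b, V) = 4 - b
-15*K(1/((Q(2)*(-2) + 3) + 3), C(6))*(-37) = -15*(4 - 1/((5*(-2) + 3) + 3))*(-37) = -15*(4 - 1/((-10 + 3) + 3))*(-37) = -15*(4 - 1/(-7 + 3))*(-37) = -15*(4 - 1/(-4))*(-37) = -15*(4 - 1*(-1/4))*(-37) = -15*(4 + 1/4)*(-37) = -15*17/4*(-37) = -255/4*(-37) = 9435/4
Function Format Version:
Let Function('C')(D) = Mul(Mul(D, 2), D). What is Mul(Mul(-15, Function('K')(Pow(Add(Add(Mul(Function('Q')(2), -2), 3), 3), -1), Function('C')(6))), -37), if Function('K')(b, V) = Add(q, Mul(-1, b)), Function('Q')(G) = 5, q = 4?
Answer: Rational(9435, 4) ≈ 2358.8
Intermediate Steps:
Function('C')(D) = Mul(2, Pow(D, 2)) (Function('C')(D) = Mul(Mul(2, D), D) = Mul(2, Pow(D, 2)))
Function('K')(b, V) = Add(4, Mul(-1, b))
Mul(Mul(-15, Function('K')(Pow(Add(Add(Mul(Function('Q')(2), -2), 3), 3), -1), Function('C')(6))), -37) = Mul(Mul(-15, Add(4, Mul(-1, Pow(Add(Add(Mul(5, -2), 3), 3), -1)))), -37) = Mul(Mul(-15, Add(4, Mul(-1, Pow(Add(Add(-10, 3), 3), -1)))), -37) = Mul(Mul(-15, Add(4, Mul(-1, Pow(Add(-7, 3), -1)))), -37) = Mul(Mul(-15, Add(4, Mul(-1, Pow(-4, -1)))), -37) = Mul(Mul(-15, Add(4, Mul(-1, Rational(-1, 4)))), -37) = Mul(Mul(-15, Add(4, Rational(1, 4))), -37) = Mul(Mul(-15, Rational(17, 4)), -37) = Mul(Rational(-255, 4), -37) = Rational(9435, 4)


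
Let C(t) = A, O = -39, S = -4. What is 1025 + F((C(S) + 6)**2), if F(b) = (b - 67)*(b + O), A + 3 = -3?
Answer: 3638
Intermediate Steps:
A = -6 (A = -3 - 3 = -6)
C(t) = -6
F(b) = (-67 + b)*(-39 + b) (F(b) = (b - 67)*(b - 39) = (-67 + b)*(-39 + b))
1025 + F((C(S) + 6)**2) = 1025 + (2613 + ((-6 + 6)**2)**2 - 106*(-6 + 6)**2) = 1025 + (2613 + (0**2)**2 - 106*0**2) = 1025 + (2613 + 0**2 - 106*0) = 1025 + (2613 + 0 + 0) = 1025 + 2613 = 3638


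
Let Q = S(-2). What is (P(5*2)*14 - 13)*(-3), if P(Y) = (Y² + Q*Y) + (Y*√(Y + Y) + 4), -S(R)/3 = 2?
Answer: -1809 - 840*√5 ≈ -3687.3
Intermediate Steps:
S(R) = -6 (S(R) = -3*2 = -6)
Q = -6
P(Y) = 4 + Y² - 6*Y + √2*Y^(3/2) (P(Y) = (Y² - 6*Y) + (Y*√(Y + Y) + 4) = (Y² - 6*Y) + (Y*√(2*Y) + 4) = (Y² - 6*Y) + (Y*(√2*√Y) + 4) = (Y² - 6*Y) + (√2*Y^(3/2) + 4) = (Y² - 6*Y) + (4 + √2*Y^(3/2)) = 4 + Y² - 6*Y + √2*Y^(3/2))
(P(5*2)*14 - 13)*(-3) = ((4 + (5*2)² - 30*2 + √2*(5*2)^(3/2))*14 - 13)*(-3) = ((4 + 10² - 6*10 + √2*10^(3/2))*14 - 13)*(-3) = ((4 + 100 - 60 + √2*(10*√10))*14 - 13)*(-3) = ((4 + 100 - 60 + 20*√5)*14 - 13)*(-3) = ((44 + 20*√5)*14 - 13)*(-3) = ((616 + 280*√5) - 13)*(-3) = (603 + 280*√5)*(-3) = -1809 - 840*√5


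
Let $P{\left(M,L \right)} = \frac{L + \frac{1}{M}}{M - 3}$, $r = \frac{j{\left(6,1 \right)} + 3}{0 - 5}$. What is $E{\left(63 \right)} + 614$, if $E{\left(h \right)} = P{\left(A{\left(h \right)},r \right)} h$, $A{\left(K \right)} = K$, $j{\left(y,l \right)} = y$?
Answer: $\frac{91819}{150} \approx 612.13$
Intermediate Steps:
$r = - \frac{9}{5}$ ($r = \frac{6 + 3}{0 - 5} = \frac{9}{-5} = 9 \left(- \frac{1}{5}\right) = - \frac{9}{5} \approx -1.8$)
$P{\left(M,L \right)} = \frac{L + \frac{1}{M}}{-3 + M}$
$E{\left(h \right)} = \frac{1 - \frac{9 h}{5}}{-3 + h}$ ($E{\left(h \right)} = \frac{1 - \frac{9 h}{5}}{h \left(-3 + h\right)} h = \frac{1 - \frac{9 h}{5}}{-3 + h}$)
$E{\left(63 \right)} + 614 = \frac{5 - 567}{5 \left(-3 + 63\right)} + 614 = \frac{5 - 567}{5 \cdot 60} + 614 = \frac{1}{5} \cdot \frac{1}{60} \left(-562\right) + 614 = - \frac{281}{150} + 614 = \frac{91819}{150}$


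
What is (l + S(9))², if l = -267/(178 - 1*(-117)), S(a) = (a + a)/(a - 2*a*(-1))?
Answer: 44521/783225 ≈ 0.056843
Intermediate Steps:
S(a) = ⅔ (S(a) = (2*a)/(a + 2*a) = (2*a)/((3*a)) = (2*a)*(1/(3*a)) = ⅔)
l = -267/295 (l = -267/(178 + 117) = -267/295 ≈ -0.90508)
(l + S(9))² = (-267/295 + ⅔)² = (-211/885)² = 44521/783225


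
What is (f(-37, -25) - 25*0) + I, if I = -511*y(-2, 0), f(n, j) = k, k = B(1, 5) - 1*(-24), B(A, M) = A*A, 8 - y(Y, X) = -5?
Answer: -6618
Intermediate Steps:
y(Y, X) = 13 (y(Y, X) = 8 - 1*(-5) = 8 + 5 = 13)
B(A, M) = A**2
k = 25 (k = 1**2 - 1*(-24) = 1 + 24 = 25)
f(n, j) = 25
I = -6643 (I = -511*13 = -6643)
(f(-37, -25) - 25*0) + I = (25 - 25*0) - 6643 = (25 + 0) - 6643 = 25 - 6643 = -6618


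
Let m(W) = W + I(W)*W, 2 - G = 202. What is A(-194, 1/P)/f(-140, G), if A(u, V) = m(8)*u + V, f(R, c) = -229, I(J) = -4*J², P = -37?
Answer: -14643119/8473 ≈ -1728.2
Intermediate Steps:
G = -200 (G = 2 - 1*202 = 2 - 202 = -200)
m(W) = W - 4*W³ (m(W) = W + (-4*W²)*W = W - 4*W³)
A(u, V) = V - 2040*u (A(u, V) = (8 - 4*8³)*u + V = (8 - 4*512)*u + V = (8 - 2048)*u + V = -2040*u + V = V - 2040*u)
A(-194, 1/P)/f(-140, G) = (1/(-37) - 2040*(-194))/(-229) = (-1/37 + 395760)*(-1/229) = (14643119/37)*(-1/229) = -14643119/8473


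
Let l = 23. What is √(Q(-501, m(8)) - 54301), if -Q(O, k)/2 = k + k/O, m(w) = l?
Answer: I*√13641128301/501 ≈ 233.12*I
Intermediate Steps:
m(w) = 23
Q(O, k) = -2*k - 2*k/O (Q(O, k) = -2*(k + k/O) = -2*k - 2*k/O)
√(Q(-501, m(8)) - 54301) = √(-2*23*(1 - 501)/(-501) - 54301) = √(-2*23*(-1/501)*(-500) - 54301) = √(-23000/501 - 54301) = √(-27227801/501) = I*√13641128301/501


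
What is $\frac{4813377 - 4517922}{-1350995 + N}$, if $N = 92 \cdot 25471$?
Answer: $\frac{98485}{330779} \approx 0.29774$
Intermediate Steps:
$N = 2343332$
$\frac{4813377 - 4517922}{-1350995 + N} = \frac{4813377 - 4517922}{-1350995 + 2343332} = \frac{295455}{992337} = 295455 \cdot \frac{1}{992337} = \frac{98485}{330779}$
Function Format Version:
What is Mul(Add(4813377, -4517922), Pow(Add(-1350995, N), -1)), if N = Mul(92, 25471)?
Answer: Rational(98485, 330779) ≈ 0.29774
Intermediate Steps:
N = 2343332
Mul(Add(4813377, -4517922), Pow(Add(-1350995, N), -1)) = Mul(Add(4813377, -4517922), Pow(Add(-1350995, 2343332), -1)) = Mul(295455, Pow(992337, -1)) = Mul(295455, Rational(1, 992337)) = Rational(98485, 330779)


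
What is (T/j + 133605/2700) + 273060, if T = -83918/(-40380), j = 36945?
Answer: 407435405901383/1491839100 ≈ 2.7311e+5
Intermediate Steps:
T = 41959/20190 (T = -83918*(-1/40380) = 41959/20190 ≈ 2.0782)
(T/j + 133605/2700) + 273060 = ((41959/20190)/36945 + 133605/2700) + 273060 = ((41959/20190)*(1/36945) + 133605*(1/2700)) + 273060 = (41959/745919550 + 2969/60) + 273060 = 73821255383/1491839100 + 273060 = 407435405901383/1491839100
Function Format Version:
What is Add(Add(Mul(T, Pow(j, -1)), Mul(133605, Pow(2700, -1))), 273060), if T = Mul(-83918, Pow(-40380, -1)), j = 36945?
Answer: Rational(407435405901383, 1491839100) ≈ 2.7311e+5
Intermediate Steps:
T = Rational(41959, 20190) (T = Mul(-83918, Rational(-1, 40380)) = Rational(41959, 20190) ≈ 2.0782)
Add(Add(Mul(T, Pow(j, -1)), Mul(133605, Pow(2700, -1))), 273060) = Add(Add(Mul(Rational(41959, 20190), Pow(36945, -1)), Mul(133605, Pow(2700, -1))), 273060) = Add(Add(Mul(Rational(41959, 20190), Rational(1, 36945)), Mul(133605, Rational(1, 2700))), 273060) = Add(Add(Rational(41959, 745919550), Rational(2969, 60)), 273060) = Add(Rational(73821255383, 1491839100), 273060) = Rational(407435405901383, 1491839100)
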